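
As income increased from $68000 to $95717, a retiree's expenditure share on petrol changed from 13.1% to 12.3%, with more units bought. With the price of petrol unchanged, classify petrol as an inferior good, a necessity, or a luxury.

necessity

Quantity rises but the budget share falls as income rises, so 0 < η < 1.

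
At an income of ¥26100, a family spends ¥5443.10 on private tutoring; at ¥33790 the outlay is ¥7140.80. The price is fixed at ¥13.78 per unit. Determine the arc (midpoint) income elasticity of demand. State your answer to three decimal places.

1.051

With a constant price, Q₁ = 5443.10/13.78 = 395.000 and Q₂ = 7140.80/13.78 = 518.200 (equivalently, work directly with expenditure since P cancels).
Midpoint %ΔQ = (7140.80 − 5443.10)/6291.95 = 0.26982; midpoint %ΔI = (33790 − 26100)/29945 = 0.25680.
η = 0.26982 / 0.25680 = 1.051.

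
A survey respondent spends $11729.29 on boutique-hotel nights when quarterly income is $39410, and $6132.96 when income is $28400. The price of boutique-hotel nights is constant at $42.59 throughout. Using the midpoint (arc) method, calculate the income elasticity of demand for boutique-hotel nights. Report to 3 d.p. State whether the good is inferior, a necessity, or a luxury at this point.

With a constant price, Q₁ = 11729.29/42.59 = 275.400 and Q₂ = 6132.96/42.59 = 144.000 (equivalently, work directly with expenditure since P cancels).
Midpoint %ΔQ = (6132.96 − 11729.29)/8931.13 = -0.62661; midpoint %ΔI = (28400 − 39410)/33905 = -0.32473.
η = -0.62661 / -0.32473 = 1.930.
η > 1 ⇒ luxury.

1.930 (luxury)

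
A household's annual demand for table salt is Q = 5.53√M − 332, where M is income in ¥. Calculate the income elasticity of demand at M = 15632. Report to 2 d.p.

At M = 15632: Q = 359.405.
dQ/dM = 5.53/(2√M) = 0.022115 at this income.
η = (dQ/dM)·(M/Q) = 0.022115 × (15632/359.405) = 0.96.

0.96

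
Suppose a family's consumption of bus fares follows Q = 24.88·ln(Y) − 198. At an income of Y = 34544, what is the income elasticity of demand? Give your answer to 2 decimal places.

At Y = 34544: Q = 61.996.
dQ/dY = 24.88/Y = 0.000720241 at this income.
η = (dQ/dY)·(Y/Q) = 0.000720241 × (34544/61.996) = 0.40.

0.40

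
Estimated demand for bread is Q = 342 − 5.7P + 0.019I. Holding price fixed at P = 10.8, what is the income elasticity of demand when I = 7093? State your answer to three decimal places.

0.325

At P = 10.8, I = 7093: Q = 415.207.
Holding P constant, ∂Q/∂I = 0.019.
η_I = (∂Q/∂I)·(I/Q) = 0.019 × (7093/415.207) = 0.325.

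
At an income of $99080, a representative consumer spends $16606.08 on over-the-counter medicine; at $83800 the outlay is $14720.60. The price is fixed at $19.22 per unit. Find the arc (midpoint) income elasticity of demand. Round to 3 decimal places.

0.720

With a constant price, Q₁ = 16606.08/19.22 = 864.000 and Q₂ = 14720.60/19.22 = 765.900 (equivalently, work directly with expenditure since P cancels).
Midpoint %ΔQ = (14720.60 − 16606.08)/15663.34 = -0.12038; midpoint %ΔI = (83800 − 99080)/91440 = -0.16710.
η = -0.12038 / -0.16710 = 0.720.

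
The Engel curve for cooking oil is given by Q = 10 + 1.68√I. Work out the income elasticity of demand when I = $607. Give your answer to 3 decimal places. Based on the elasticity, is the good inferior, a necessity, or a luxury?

0.403 (necessity)

At I = 607: Q = 51.391.
dQ/dI = 1.68/(2√I) = 0.0340945 at this income.
η = (dQ/dI)·(I/Q) = 0.0340945 × (607/51.391) = 0.403.
Since 0 < η < 1, the good is a necessity.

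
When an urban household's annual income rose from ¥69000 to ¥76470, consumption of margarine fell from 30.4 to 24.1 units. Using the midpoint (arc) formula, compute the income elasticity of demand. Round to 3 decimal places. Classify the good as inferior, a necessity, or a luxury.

-2.251 (inferior good)

ΔQ = 24.1 − 30.4 = -6.3; midpoint Q̄ = (30.4 + 24.1)/2 = 27.25.
ΔI = 76470 − 69000 = 7470; midpoint Ī = (69000 + 76470)/2 = 72735.
η = (ΔQ/Q̄) ÷ (ΔI/Ī) = (-6.3/27.25) ÷ (7470/72735) = -2.251.
η < 0 ⇒ inferior good.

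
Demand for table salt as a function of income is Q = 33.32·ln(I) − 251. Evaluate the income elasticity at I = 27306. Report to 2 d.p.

0.37

At I = 27306: Q = 89.359.
dQ/dI = 33.32/I = 0.00122024 at this income.
η = (dQ/dI)·(I/Q) = 0.00122024 × (27306/89.359) = 0.37.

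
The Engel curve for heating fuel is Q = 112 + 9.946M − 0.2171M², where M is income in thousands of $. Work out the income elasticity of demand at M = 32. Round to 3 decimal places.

At M = 32: Q = 207.9616.
dQ/dM = 9.946 − 0.4342M = -3.94840.
η = (dQ/dM)·(M/Q) = -3.94840 × (32/207.9616) = -0.608.

-0.608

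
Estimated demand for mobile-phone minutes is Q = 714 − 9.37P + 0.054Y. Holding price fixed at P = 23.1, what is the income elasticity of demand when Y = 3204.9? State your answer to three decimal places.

At P = 23.1, Y = 3204.9: Q = 670.618.
Holding P constant, ∂Q/∂Y = 0.054.
η_Y = (∂Q/∂Y)·(Y/Q) = 0.054 × (3204.9/670.618) = 0.258.

0.258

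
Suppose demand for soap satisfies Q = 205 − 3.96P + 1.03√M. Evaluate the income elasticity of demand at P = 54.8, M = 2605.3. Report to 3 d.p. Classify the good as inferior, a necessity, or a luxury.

0.648 (necessity)

At P = 54.8, M = 2605.3: Q = 40.565.
Holding P constant, ∂Q/∂M = 1.03/(2√M) = 0.0100897.
η_M = (∂Q/∂M)·(M/Q) = 0.0100897 × (2605.3/40.565) = 0.648.
Since 0 < η < 1, this is a necessity.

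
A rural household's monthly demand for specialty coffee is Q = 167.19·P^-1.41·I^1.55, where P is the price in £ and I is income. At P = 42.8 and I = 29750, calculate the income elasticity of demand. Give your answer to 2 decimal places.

For a multiplicative demand Q = A·P^α·I^β, the income elasticity is β everywhere.
Here β = 1.55, so η = 1.55.

1.55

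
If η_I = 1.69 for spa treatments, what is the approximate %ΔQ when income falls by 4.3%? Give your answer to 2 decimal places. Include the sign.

%ΔQ ≈ η × %ΔI = 1.69 × (-4.3%) = -7.27%.

-7.27%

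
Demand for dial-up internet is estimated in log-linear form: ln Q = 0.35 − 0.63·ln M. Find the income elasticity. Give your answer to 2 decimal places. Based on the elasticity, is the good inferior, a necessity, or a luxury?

In a log-linear demand, the coefficient on ln M is the income elasticity.
So η = -0.63.
η < 0 ⇒ inferior good.

-0.63 (inferior good)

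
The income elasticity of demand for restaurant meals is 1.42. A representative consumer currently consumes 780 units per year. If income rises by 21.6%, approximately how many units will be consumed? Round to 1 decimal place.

%ΔQ ≈ η × %ΔI = 1.42 × 21.6% = 30.672%.
New Q ≈ 780 × (1 + 0.30672) = 1019.2.

1019.2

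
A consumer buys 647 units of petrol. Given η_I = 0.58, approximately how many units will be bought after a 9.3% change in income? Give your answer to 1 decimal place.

681.9

%ΔQ ≈ η × %ΔI = 0.58 × 9.3% = 5.394%.
New Q ≈ 647 × (1 + 0.05394) = 681.9.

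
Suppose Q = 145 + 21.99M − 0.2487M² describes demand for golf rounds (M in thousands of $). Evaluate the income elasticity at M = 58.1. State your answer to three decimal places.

-0.688

At M = 58.1: Q = 583.1048.
dQ/dM = 21.99 − 0.4974M = -6.90894.
η = (dQ/dM)·(M/Q) = -6.90894 × (58.1/583.1048) = -0.688.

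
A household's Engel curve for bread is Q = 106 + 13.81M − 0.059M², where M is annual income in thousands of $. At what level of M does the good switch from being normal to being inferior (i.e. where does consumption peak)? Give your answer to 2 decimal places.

117.03

dQ/dM = 13.81 − 0.118M.
The good is inferior where dQ/dM < 0. Setting dQ/dM = 0 gives M = 13.81 / 0.118 = 117.03.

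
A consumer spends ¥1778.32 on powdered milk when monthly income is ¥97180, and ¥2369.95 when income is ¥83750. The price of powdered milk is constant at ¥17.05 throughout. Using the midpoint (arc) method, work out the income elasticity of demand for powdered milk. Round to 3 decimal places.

-1.921

With a constant price, Q₁ = 1778.32/17.05 = 104.300 and Q₂ = 2369.95/17.05 = 139.000 (equivalently, work directly with expenditure since P cancels).
Midpoint %ΔQ = (2369.95 − 1778.32)/2074.13 = 0.28524; midpoint %ΔI = (83750 − 97180)/90465 = -0.14846.
η = 0.28524 / -0.14846 = -1.921.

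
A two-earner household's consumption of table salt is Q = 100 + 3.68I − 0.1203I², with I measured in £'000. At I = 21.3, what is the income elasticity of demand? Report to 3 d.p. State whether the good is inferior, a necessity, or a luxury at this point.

-0.249 (inferior good)

At I = 21.3: Q = 123.8051.
dQ/dI = 3.68 − 0.2406I = -1.44478.
η = (dQ/dI)·(I/Q) = -1.44478 × (21.3/123.8051) = -0.249.
η < 0 ⇒ inferior good.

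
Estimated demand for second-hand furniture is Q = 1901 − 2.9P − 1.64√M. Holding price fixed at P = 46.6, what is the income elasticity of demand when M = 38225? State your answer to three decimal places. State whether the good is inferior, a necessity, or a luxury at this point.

-0.111 (inferior good)

At P = 46.6, M = 38225: Q = 1445.220.
Holding P constant, ∂Q/∂M = -1.64/(2√M) = -0.00419411.
η_M = (∂Q/∂M)·(M/Q) = -0.00419411 × (38225/1445.220) = -0.111.
Since η < 0, this is an inferior good.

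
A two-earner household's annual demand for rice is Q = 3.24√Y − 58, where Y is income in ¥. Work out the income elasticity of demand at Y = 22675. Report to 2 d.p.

0.57

At Y = 22675: Q = 429.886.
dQ/dY = 3.24/(2√Y) = 0.0107582 at this income.
η = (dQ/dY)·(Y/Q) = 0.0107582 × (22675/429.886) = 0.57.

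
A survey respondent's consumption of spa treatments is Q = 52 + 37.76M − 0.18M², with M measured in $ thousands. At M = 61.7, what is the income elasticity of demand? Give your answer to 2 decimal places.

At M = 61.7: Q = 1696.5518.
dQ/dM = 37.76 − 0.36M = 15.54800.
η = (dQ/dM)·(M/Q) = 15.54800 × (61.7/1696.5518) = 0.57.

0.57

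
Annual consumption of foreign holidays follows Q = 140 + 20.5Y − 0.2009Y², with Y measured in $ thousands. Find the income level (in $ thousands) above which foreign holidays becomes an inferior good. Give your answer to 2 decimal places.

dQ/dY = 20.5 − 0.4018Y.
The good is inferior where dQ/dY < 0. Setting dQ/dY = 0 gives Y = 20.5 / 0.4018 = 51.02.

51.02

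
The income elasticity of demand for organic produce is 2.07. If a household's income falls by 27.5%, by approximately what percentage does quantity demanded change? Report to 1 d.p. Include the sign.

-56.9%

%ΔQ ≈ η × %ΔI = 2.07 × (-27.5%) = -56.9%.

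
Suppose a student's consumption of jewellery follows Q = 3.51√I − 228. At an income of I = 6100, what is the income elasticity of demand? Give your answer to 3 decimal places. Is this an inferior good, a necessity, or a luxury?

2.971 (luxury)

At I = 6100: Q = 46.140.
dQ/dI = 3.51/(2√I) = 0.0224705 at this income.
η = (dQ/dI)·(I/Q) = 0.0224705 × (6100/46.140) = 2.971.
Since η > 1, the good is a luxury.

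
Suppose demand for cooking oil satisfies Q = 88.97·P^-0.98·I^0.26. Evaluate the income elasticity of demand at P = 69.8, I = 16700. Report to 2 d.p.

0.26

For a multiplicative demand Q = A·P^α·I^β, the income elasticity is β everywhere.
Here β = 0.26, so η = 0.26.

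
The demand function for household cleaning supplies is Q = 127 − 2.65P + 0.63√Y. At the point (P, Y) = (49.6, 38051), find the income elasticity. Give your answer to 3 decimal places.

0.519

At P = 49.6, Y = 38051: Q = 118.452.
Holding P constant, ∂Q/∂Y = 0.63/(2√Y) = 0.00161483.
η_Y = (∂Q/∂Y)·(Y/Q) = 0.00161483 × (38051/118.452) = 0.519.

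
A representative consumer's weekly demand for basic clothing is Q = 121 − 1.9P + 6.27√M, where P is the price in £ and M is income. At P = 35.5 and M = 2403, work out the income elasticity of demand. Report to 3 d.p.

At P = 35.5, M = 2403: Q = 360.908.
Holding P constant, ∂Q/∂M = 6.27/(2√M) = 0.063953.
η_M = (∂Q/∂M)·(M/Q) = 0.063953 × (2403/360.908) = 0.426.

0.426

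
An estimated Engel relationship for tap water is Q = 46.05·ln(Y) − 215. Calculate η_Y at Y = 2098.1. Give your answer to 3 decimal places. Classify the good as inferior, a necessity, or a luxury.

At Y = 2098.1: Q = 137.227.
dQ/dY = 46.05/Y = 0.0219484 at this income.
η = (dQ/dY)·(Y/Q) = 0.0219484 × (2098.1/137.227) = 0.336.
Since 0 < η < 1, the good is a necessity.

0.336 (necessity)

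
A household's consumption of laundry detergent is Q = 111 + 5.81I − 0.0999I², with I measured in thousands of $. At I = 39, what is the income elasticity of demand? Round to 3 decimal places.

-0.416

At I = 39: Q = 185.6421.
dQ/dI = 5.81 − 0.1998I = -1.98220.
η = (dQ/dI)·(I/Q) = -1.98220 × (39/185.6421) = -0.416.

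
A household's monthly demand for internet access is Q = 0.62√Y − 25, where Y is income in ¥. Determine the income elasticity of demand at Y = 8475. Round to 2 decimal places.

At Y = 8475: Q = 32.077.
dQ/dY = 0.62/(2√Y) = 0.00336738 at this income.
η = (dQ/dY)·(Y/Q) = 0.00336738 × (8475/32.077) = 0.89.

0.89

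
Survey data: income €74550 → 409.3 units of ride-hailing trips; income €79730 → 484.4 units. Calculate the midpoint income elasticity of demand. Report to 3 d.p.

ΔQ = 484.4 − 409.3 = 75.1; midpoint Q̄ = (409.3 + 484.4)/2 = 446.85.
ΔI = 79730 − 74550 = 5180; midpoint Ī = (74550 + 79730)/2 = 77140.
η = (ΔQ/Q̄) ÷ (ΔI/Ī) = (75.1/446.85) ÷ (5180/77140) = 2.503.

2.503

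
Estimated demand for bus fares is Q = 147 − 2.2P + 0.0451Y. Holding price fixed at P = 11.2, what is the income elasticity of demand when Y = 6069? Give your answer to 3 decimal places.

At P = 11.2, Y = 6069: Q = 396.072.
Holding P constant, ∂Q/∂Y = 0.0451.
η_Y = (∂Q/∂Y)·(Y/Q) = 0.0451 × (6069/396.072) = 0.691.

0.691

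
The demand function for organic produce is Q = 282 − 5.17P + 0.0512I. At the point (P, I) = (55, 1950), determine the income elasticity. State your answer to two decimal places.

At P = 55, I = 1950: Q = 97.490.
Holding P constant, ∂Q/∂I = 0.0512.
η_I = (∂Q/∂I)·(I/Q) = 0.0512 × (1950/97.490) = 1.02.

1.02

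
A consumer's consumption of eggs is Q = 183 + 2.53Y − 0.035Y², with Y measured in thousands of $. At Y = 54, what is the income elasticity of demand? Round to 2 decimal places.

At Y = 54: Q = 217.5600.
dQ/dY = 2.53 − 0.07Y = -1.25000.
η = (dQ/dY)·(Y/Q) = -1.25000 × (54/217.5600) = -0.31.

-0.31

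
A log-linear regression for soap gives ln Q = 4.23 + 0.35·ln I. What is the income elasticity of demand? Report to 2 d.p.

In a log-linear demand, the coefficient on ln I is the income elasticity.
So η = 0.35.

0.35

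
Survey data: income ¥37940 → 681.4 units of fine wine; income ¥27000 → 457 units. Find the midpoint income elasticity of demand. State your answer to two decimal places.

1.17

ΔQ = 457 − 681.4 = -224.4; midpoint Q̄ = (681.4 + 457)/2 = 569.2.
ΔI = 27000 − 37940 = -10940; midpoint Ī = (37940 + 27000)/2 = 32470.
η = (ΔQ/Q̄) ÷ (ΔI/Ī) = (-224.4/569.2) ÷ (-10940/32470) = 1.17.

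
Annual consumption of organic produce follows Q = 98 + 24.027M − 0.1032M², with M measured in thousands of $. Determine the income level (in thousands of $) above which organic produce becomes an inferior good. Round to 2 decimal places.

dQ/dM = 24.027 − 0.2064M.
The good is inferior where dQ/dM < 0. Setting dQ/dM = 0 gives M = 24.027 / 0.2064 = 116.41.

116.41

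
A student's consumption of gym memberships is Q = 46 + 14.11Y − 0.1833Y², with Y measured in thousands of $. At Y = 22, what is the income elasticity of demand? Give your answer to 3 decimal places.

At Y = 22: Q = 267.7028.
dQ/dY = 14.11 − 0.3666Y = 6.04480.
η = (dQ/dY)·(Y/Q) = 6.04480 × (22/267.7028) = 0.497.

0.497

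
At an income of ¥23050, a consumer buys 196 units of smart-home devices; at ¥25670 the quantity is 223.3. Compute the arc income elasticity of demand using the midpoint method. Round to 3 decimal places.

ΔQ = 223.3 − 196 = 27.3; midpoint Q̄ = (196 + 223.3)/2 = 209.65.
ΔI = 25670 − 23050 = 2620; midpoint Ī = (23050 + 25670)/2 = 24360.
η = (ΔQ/Q̄) ÷ (ΔI/Ī) = (27.3/209.65) ÷ (2620/24360) = 1.211.

1.211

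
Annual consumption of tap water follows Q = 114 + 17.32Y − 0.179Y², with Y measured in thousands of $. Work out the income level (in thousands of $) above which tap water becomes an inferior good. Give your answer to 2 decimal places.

dQ/dY = 17.32 − 0.358Y.
The good is inferior where dQ/dY < 0. Setting dQ/dY = 0 gives Y = 17.32 / 0.358 = 48.38.

48.38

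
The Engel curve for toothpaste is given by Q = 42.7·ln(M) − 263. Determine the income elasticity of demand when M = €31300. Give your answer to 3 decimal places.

0.239

At M = 31300: Q = 179.004.
dQ/dM = 42.7/M = 0.00136422 at this income.
η = (dQ/dM)·(M/Q) = 0.00136422 × (31300/179.004) = 0.239.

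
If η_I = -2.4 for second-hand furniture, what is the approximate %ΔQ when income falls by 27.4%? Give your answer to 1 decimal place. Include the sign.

65.8%

%ΔQ ≈ η × %ΔI = -2.4 × (-27.4%) = 65.8%.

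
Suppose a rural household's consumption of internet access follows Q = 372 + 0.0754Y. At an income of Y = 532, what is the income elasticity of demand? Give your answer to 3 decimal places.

0.097

At Y = 532: Q = 412.113.
dQ/dY = 0.0754.
η = (dQ/dY)·(Y/Q) = 0.0754 × (532/412.113) = 0.097.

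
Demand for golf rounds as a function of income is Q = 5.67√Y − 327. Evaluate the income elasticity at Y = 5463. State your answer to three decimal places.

2.276

At Y = 5463: Q = 92.082.
dQ/dY = 5.67/(2√Y) = 0.0383564 at this income.
η = (dQ/dY)·(Y/Q) = 0.0383564 × (5463/92.082) = 2.276.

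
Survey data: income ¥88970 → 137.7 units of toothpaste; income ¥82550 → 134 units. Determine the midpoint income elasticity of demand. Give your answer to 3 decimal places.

ΔQ = 134 − 137.7 = -3.7; midpoint Q̄ = (137.7 + 134)/2 = 135.85.
ΔI = 82550 − 88970 = -6420; midpoint Ī = (88970 + 82550)/2 = 85760.
η = (ΔQ/Q̄) ÷ (ΔI/Ī) = (-3.7/135.85) ÷ (-6420/85760) = 0.364.

0.364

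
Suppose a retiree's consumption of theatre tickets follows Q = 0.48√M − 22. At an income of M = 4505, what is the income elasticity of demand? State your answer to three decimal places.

1.577

At M = 4505: Q = 10.217.
dQ/dM = 0.48/(2√M) = 0.00357572 at this income.
η = (dQ/dM)·(M/Q) = 0.00357572 × (4505/10.217) = 1.577.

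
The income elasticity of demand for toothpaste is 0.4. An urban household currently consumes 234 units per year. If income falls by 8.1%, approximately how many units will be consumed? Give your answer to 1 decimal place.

%ΔQ ≈ η × %ΔI = 0.4 × (-8.1%) = -3.24%.
New Q ≈ 234 × (1 − 0.0324) = 226.4.

226.4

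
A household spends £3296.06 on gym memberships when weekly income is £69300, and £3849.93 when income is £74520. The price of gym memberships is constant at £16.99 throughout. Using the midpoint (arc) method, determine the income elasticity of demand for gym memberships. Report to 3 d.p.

With a constant price, Q₁ = 3296.06/16.99 = 194.000 and Q₂ = 3849.93/16.99 = 226.600 (equivalently, work directly with expenditure since P cancels).
Midpoint %ΔQ = (3849.93 − 3296.06)/3573.00 = 0.15502; midpoint %ΔI = (74520 − 69300)/71910 = 0.07259.
η = 0.15502 / 0.07259 = 2.135.

2.135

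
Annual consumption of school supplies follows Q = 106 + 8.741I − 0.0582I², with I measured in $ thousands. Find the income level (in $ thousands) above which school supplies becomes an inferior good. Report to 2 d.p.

dQ/dI = 8.741 − 0.1164I.
The good is inferior where dQ/dI < 0. Setting dQ/dI = 0 gives I = 8.741 / 0.1164 = 75.09.

75.09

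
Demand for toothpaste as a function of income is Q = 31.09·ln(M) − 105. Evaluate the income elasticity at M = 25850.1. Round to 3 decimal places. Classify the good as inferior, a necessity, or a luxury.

At M = 25850.1: Q = 210.877.
dQ/dM = 31.09/M = 0.0012027 at this income.
η = (dQ/dM)·(M/Q) = 0.0012027 × (25850.1/210.877) = 0.147.
Since 0 < η < 1, the good is a necessity.

0.147 (necessity)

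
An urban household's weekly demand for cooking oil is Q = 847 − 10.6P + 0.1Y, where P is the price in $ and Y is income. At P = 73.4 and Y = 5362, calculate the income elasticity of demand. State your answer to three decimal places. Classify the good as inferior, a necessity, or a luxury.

0.886 (necessity)

At P = 73.4, Y = 5362: Q = 605.160.
Holding P constant, ∂Q/∂Y = 0.1.
η_Y = (∂Q/∂Y)·(Y/Q) = 0.1 × (5362/605.160) = 0.886.
Since 0 < η < 1, this is a necessity.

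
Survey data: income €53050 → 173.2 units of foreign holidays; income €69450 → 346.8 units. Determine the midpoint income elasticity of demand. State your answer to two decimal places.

ΔQ = 346.8 − 173.2 = 173.6; midpoint Q̄ = (173.2 + 346.8)/2 = 260.
ΔI = 69450 − 53050 = 16400; midpoint Ī = (53050 + 69450)/2 = 61250.
η = (ΔQ/Q̄) ÷ (ΔI/Ī) = (173.6/260) ÷ (16400/61250) = 2.49.

2.49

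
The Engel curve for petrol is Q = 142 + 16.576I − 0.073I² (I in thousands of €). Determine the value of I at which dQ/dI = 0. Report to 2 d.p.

dQ/dI = 16.576 − 0.146I.
The good is inferior where dQ/dI < 0. Setting dQ/dI = 0 gives I = 16.576 / 0.146 = 113.53.

113.53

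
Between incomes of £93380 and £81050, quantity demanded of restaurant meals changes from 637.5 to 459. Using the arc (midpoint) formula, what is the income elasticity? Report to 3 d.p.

ΔQ = 459 − 637.5 = -178.5; midpoint Q̄ = (637.5 + 459)/2 = 548.25.
ΔI = 81050 − 93380 = -12330; midpoint Ī = (93380 + 81050)/2 = 87215.
η = (ΔQ/Q̄) ÷ (ΔI/Ī) = (-178.5/548.25) ÷ (-12330/87215) = 2.303.

2.303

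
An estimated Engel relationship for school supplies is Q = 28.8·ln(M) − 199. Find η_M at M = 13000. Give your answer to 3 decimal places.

0.390

At M = 13000: Q = 73.814.
dQ/dM = 28.8/M = 0.00221538 at this income.
η = (dQ/dM)·(M/Q) = 0.00221538 × (13000/73.814) = 0.390.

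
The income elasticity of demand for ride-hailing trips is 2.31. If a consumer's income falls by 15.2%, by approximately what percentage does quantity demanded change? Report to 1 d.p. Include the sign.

%ΔQ ≈ η × %ΔI = 2.31 × (-15.2%) = -35.1%.

-35.1%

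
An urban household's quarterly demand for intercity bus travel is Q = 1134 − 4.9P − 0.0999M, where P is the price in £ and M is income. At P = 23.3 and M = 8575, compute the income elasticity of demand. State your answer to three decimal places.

At P = 23.3, M = 8575: Q = 163.187.
Holding P constant, ∂Q/∂M = −0.0999.
η_M = (∂Q/∂M)·(M/Q) = -0.0999 × (8575/163.187) = -5.249.

-5.249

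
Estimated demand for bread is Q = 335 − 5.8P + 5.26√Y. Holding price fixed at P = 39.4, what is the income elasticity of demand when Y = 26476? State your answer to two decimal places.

0.44

At P = 39.4, Y = 26476: Q = 962.358.
Holding P constant, ∂Q/∂Y = 5.26/(2√Y) = 0.0161633.
η_Y = (∂Q/∂Y)·(Y/Q) = 0.0161633 × (26476/962.358) = 0.44.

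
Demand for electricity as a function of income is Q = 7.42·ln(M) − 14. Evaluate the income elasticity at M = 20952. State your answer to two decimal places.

At M = 20952: Q = 59.829.
dQ/dM = 7.42/M = 0.000354143 at this income.
η = (dQ/dM)·(M/Q) = 0.000354143 × (20952/59.829) = 0.12.

0.12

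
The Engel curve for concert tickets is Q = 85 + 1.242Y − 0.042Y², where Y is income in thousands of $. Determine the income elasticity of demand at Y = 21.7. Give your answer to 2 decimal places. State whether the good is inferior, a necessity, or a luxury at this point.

-0.14 (inferior good)

At Y = 21.7: Q = 92.1740.
dQ/dY = 1.242 − 0.084Y = -0.58080.
η = (dQ/dY)·(Y/Q) = -0.58080 × (21.7/92.1740) = -0.14.
η < 0 ⇒ inferior good.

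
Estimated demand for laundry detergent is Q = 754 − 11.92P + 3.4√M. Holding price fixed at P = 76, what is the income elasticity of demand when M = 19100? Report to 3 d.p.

0.739

At P = 76, M = 19100: Q = 317.969.
Holding P constant, ∂Q/∂M = 3.4/(2√M) = 0.0123008.
η_M = (∂Q/∂M)·(M/Q) = 0.0123008 × (19100/317.969) = 0.739.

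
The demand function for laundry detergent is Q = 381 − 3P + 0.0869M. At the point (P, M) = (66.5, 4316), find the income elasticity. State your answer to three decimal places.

0.674

At P = 66.5, M = 4316: Q = 556.560.
Holding P constant, ∂Q/∂M = 0.0869.
η_M = (∂Q/∂M)·(M/Q) = 0.0869 × (4316/556.560) = 0.674.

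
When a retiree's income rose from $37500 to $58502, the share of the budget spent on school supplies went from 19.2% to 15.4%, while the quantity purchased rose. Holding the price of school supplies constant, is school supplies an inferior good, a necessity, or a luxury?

necessity

Quantity rises but the budget share falls as income rises, so 0 < η < 1.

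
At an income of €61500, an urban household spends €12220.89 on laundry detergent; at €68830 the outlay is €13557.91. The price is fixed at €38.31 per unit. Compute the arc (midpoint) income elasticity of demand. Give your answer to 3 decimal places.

0.922

With a constant price, Q₁ = 12220.89/38.31 = 319.000 and Q₂ = 13557.91/38.31 = 353.900 (equivalently, work directly with expenditure since P cancels).
Midpoint %ΔQ = (13557.91 − 12220.89)/12889.40 = 0.10373; midpoint %ΔI = (68830 − 61500)/65165 = 0.11248.
η = 0.10373 / 0.11248 = 0.922.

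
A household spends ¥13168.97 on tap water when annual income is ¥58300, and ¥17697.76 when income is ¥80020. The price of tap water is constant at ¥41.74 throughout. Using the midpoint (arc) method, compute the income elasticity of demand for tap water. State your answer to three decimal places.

With a constant price, Q₁ = 13168.97/41.74 = 315.500 and Q₂ = 17697.76/41.74 = 424.000 (equivalently, work directly with expenditure since P cancels).
Midpoint %ΔQ = (17697.76 − 13168.97)/15433.36 = 0.29344; midpoint %ΔI = (80020 − 58300)/69160 = 0.31405.
η = 0.29344 / 0.31405 = 0.934.

0.934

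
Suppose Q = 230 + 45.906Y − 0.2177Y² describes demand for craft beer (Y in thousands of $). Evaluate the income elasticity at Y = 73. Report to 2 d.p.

At Y = 73: Q = 2421.0147.
dQ/dY = 45.906 − 0.4354Y = 14.12180.
η = (dQ/dY)·(Y/Q) = 14.12180 × (73/2421.0147) = 0.43.

0.43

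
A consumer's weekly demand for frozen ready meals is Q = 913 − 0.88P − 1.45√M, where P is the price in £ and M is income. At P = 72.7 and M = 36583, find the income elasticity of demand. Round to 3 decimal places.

-0.243

At P = 72.7, M = 36583: Q = 571.687.
Holding P constant, ∂Q/∂M = -1.45/(2√M) = -0.00379052.
η_M = (∂Q/∂M)·(M/Q) = -0.00379052 × (36583/571.687) = -0.243.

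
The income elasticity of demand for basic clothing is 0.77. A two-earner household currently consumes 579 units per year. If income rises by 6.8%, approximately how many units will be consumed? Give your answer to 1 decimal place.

%ΔQ ≈ η × %ΔI = 0.77 × 6.8% = 5.236%.
New Q ≈ 579 × (1 + 0.05236) = 609.3.

609.3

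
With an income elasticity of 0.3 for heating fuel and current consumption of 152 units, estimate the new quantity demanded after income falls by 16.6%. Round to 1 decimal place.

%ΔQ ≈ η × %ΔI = 0.3 × (-16.6%) = -4.98%.
New Q ≈ 152 × (1 − 0.0498) = 144.4.

144.4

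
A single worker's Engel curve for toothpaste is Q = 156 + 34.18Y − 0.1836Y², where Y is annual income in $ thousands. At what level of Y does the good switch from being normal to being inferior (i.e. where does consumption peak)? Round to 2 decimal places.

93.08

dQ/dY = 34.18 − 0.3672Y.
The good is inferior where dQ/dY < 0. Setting dQ/dY = 0 gives Y = 34.18 / 0.3672 = 93.08.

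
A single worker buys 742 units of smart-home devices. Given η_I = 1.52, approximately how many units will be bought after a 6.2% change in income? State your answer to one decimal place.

%ΔQ ≈ η × %ΔI = 1.52 × 6.2% = 9.424%.
New Q ≈ 742 × (1 + 0.09424) = 811.9.

811.9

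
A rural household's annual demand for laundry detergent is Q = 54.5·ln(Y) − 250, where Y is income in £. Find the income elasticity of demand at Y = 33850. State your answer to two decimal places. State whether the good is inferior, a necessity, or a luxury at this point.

0.17 (necessity)

At Y = 33850: Q = 318.418.
dQ/dY = 54.5/Y = 0.00161004 at this income.
η = (dQ/dY)·(Y/Q) = 0.00161004 × (33850/318.418) = 0.17.
Since 0 < η < 1, the good is a necessity.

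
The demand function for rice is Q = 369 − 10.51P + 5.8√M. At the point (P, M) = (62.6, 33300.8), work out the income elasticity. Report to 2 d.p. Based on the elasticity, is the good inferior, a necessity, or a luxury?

At P = 62.6, M = 33300.8: Q = 769.487.
Holding P constant, ∂Q/∂M = 5.8/(2√M) = 0.0158917.
η_M = (∂Q/∂M)·(M/Q) = 0.0158917 × (33300.8/769.487) = 0.69.
Since 0 < η < 1, this is a necessity.

0.69 (necessity)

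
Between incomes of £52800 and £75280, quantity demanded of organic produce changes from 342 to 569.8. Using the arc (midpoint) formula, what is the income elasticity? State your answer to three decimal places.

ΔQ = 569.8 − 342 = 227.8; midpoint Q̄ = (342 + 569.8)/2 = 455.9.
ΔI = 75280 − 52800 = 22480; midpoint Ī = (52800 + 75280)/2 = 64040.
η = (ΔQ/Q̄) ÷ (ΔI/Ī) = (227.8/455.9) ÷ (22480/64040) = 1.423.

1.423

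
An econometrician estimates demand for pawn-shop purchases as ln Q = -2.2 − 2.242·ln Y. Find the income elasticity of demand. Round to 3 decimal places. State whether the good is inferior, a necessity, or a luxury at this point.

-2.242 (inferior good)

In a log-linear demand, the coefficient on ln Y is the income elasticity.
So η = -2.242.
η < 0 ⇒ inferior good.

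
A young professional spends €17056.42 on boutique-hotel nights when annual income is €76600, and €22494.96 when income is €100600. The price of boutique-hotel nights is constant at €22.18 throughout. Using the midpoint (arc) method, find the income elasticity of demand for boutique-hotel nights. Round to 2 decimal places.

1.02

With a constant price, Q₁ = 17056.42/22.18 = 769.000 and Q₂ = 22494.96/22.18 = 1014.200 (equivalently, work directly with expenditure since P cancels).
Midpoint %ΔQ = (22494.96 − 17056.42)/19775.69 = 0.27501; midpoint %ΔI = (100600 − 76600)/88600 = 0.27088.
η = 0.27501 / 0.27088 = 1.02.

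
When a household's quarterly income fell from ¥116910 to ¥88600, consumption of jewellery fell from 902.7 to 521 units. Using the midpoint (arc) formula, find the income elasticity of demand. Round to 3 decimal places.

ΔQ = 521 − 902.7 = -381.7; midpoint Q̄ = (902.7 + 521)/2 = 711.85.
ΔI = 88600 − 116910 = -28310; midpoint Ī = (116910 + 88600)/2 = 102755.
η = (ΔQ/Q̄) ÷ (ΔI/Ī) = (-381.7/711.85) ÷ (-28310/102755) = 1.946.

1.946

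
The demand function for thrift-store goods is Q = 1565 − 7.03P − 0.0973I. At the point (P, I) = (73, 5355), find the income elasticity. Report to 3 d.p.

At P = 73, I = 5355: Q = 530.768.
Holding P constant, ∂Q/∂I = −0.0973.
η_I = (∂Q/∂I)·(I/Q) = -0.0973 × (5355/530.768) = -0.982.

-0.982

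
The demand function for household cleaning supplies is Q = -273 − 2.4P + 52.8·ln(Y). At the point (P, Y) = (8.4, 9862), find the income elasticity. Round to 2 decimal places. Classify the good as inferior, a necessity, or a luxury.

0.27 (necessity)

At P = 8.4, Y = 9862: Q = 192.412.
Holding P constant, ∂Q/∂Y = 52.8/Y = 0.00535388.
η_Y = (∂Q/∂Y)·(Y/Q) = 0.00535388 × (9862/192.412) = 0.27.
Since 0 < η < 1, this is a necessity.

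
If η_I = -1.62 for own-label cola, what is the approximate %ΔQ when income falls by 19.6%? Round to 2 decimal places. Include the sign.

31.75%

%ΔQ ≈ η × %ΔI = -1.62 × (-19.6%) = 31.75%.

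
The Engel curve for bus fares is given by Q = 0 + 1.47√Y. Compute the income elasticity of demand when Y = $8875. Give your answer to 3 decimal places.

At Y = 8875: Q = 138.485.
dQ/dY = 1.47/(2√Y) = 0.00780195 at this income.
η = (dQ/dY)·(Y/Q) = 0.00780195 × (8875/138.485) = 0.500.

0.500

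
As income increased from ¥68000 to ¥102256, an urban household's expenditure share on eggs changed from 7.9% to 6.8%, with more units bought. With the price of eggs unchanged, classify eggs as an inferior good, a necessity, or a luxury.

necessity

Quantity rises but the budget share falls as income rises, so 0 < η < 1.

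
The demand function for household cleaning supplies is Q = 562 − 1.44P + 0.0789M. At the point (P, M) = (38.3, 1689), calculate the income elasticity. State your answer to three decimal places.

0.208

At P = 38.3, M = 1689: Q = 640.110.
Holding P constant, ∂Q/∂M = 0.0789.
η_M = (∂Q/∂M)·(M/Q) = 0.0789 × (1689/640.110) = 0.208.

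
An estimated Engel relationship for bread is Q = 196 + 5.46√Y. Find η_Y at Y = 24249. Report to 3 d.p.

At Y = 24249: Q = 1046.236.
dQ/dY = 5.46/(2√Y) = 0.0175314 at this income.
η = (dQ/dY)·(Y/Q) = 0.0175314 × (24249/1046.236) = 0.406.

0.406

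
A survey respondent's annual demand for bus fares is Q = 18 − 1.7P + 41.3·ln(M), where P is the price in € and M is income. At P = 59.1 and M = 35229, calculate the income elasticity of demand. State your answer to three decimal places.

0.118

At P = 59.1, M = 35229: Q = 349.926.
Holding P constant, ∂Q/∂M = 41.3/M = 0.00117233.
η_M = (∂Q/∂M)·(M/Q) = 0.00117233 × (35229/349.926) = 0.118.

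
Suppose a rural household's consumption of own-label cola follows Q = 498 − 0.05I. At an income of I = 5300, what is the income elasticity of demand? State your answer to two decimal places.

At I = 5300: Q = 233.000.
dQ/dI = −0.05.
η = (dQ/dI)·(I/Q) = -0.05 × (5300/233.000) = -1.14.

-1.14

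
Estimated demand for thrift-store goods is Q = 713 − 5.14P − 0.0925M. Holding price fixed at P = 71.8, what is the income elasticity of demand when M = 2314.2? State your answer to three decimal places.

-1.648

At P = 71.8, M = 2314.2: Q = 129.885.
Holding P constant, ∂Q/∂M = −0.0925.
η_M = (∂Q/∂M)·(M/Q) = -0.0925 × (2314.2/129.885) = -1.648.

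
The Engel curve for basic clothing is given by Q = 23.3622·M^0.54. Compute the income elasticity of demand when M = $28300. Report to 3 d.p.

For Q = A·M^β the income elasticity is constant and equal to β.
Here β = 0.54, so η = 0.540.

0.540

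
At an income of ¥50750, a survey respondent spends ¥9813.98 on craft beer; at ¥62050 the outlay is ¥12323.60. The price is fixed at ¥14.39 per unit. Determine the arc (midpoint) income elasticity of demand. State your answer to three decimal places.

1.132

With a constant price, Q₁ = 9813.98/14.39 = 682.000 and Q₂ = 12323.60/14.39 = 856.400 (equivalently, work directly with expenditure since P cancels).
Midpoint %ΔQ = (12323.60 − 9813.98)/11068.79 = 0.22673; midpoint %ΔI = (62050 − 50750)/56400 = 0.20035.
η = 0.22673 / 0.20035 = 1.132.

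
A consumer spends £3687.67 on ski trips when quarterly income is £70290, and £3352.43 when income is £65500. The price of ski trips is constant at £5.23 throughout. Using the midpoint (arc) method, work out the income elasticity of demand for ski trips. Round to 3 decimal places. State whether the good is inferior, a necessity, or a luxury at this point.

1.350 (luxury)

With a constant price, Q₁ = 3687.67/5.23 = 705.099 and Q₂ = 3352.43/5.23 = 641.000 (equivalently, work directly with expenditure since P cancels).
Midpoint %ΔQ = (3352.43 − 3687.67)/3520.05 = -0.09524; midpoint %ΔI = (65500 − 70290)/67895 = -0.07055.
η = -0.09524 / -0.07055 = 1.350.
η > 1 ⇒ luxury.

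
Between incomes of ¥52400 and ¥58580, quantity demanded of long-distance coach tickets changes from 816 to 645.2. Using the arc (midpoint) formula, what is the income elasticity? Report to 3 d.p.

ΔQ = 645.2 − 816 = -170.8; midpoint Q̄ = (816 + 645.2)/2 = 730.6.
ΔI = 58580 − 52400 = 6180; midpoint Ī = (52400 + 58580)/2 = 55490.
η = (ΔQ/Q̄) ÷ (ΔI/Ī) = (-170.8/730.6) ÷ (6180/55490) = -2.099.

-2.099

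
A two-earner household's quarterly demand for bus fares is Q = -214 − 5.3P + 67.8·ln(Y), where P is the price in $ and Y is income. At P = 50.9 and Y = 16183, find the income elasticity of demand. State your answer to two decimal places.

At P = 50.9, Y = 16183: Q = 173.328.
Holding P constant, ∂Q/∂Y = 67.8/Y = 0.00418958.
η_Y = (∂Q/∂Y)·(Y/Q) = 0.00418958 × (16183/173.328) = 0.39.

0.39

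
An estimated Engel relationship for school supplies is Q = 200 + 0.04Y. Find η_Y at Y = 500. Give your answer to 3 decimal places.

0.091

At Y = 500: Q = 220.000.
dQ/dY = 0.04.
η = (dQ/dY)·(Y/Q) = 0.04 × (500/220.000) = 0.091.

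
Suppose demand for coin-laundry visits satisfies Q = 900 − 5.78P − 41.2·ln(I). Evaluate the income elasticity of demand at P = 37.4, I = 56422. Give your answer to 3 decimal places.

-0.177

At P = 37.4, I = 56422: Q = 233.075.
Holding P constant, ∂Q/∂I = -41.2/I = -0.000730212.
η_I = (∂Q/∂I)·(I/Q) = -0.000730212 × (56422/233.075) = -0.177.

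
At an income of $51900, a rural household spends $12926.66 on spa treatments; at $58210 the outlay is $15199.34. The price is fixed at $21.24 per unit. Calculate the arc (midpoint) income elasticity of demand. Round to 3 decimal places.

With a constant price, Q₁ = 12926.66/21.24 = 608.600 and Q₂ = 15199.34/21.24 = 715.600 (equivalently, work directly with expenditure since P cancels).
Midpoint %ΔQ = (15199.34 − 12926.66)/14063.00 = 0.16161; midpoint %ΔI = (58210 − 51900)/55055 = 0.11461.
η = 0.16161 / 0.11461 = 1.410.

1.410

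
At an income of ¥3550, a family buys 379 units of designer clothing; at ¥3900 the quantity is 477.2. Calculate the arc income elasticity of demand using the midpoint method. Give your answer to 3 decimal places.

ΔQ = 477.2 − 379 = 98.2; midpoint Q̄ = (379 + 477.2)/2 = 428.1.
ΔI = 3900 − 3550 = 350; midpoint Ī = (3550 + 3900)/2 = 3725.
η = (ΔQ/Q̄) ÷ (ΔI/Ī) = (98.2/428.1) ÷ (350/3725) = 2.441.

2.441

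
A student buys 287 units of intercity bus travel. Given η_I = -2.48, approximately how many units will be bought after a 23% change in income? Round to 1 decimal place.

123.3

%ΔQ ≈ η × %ΔI = -2.48 × 23% = -57.04%.
New Q ≈ 287 × (1 − 0.5704) = 123.3.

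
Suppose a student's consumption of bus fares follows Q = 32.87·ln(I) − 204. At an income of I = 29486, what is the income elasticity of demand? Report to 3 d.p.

At I = 29486: Q = 134.287.
dQ/dI = 32.87/I = 0.00111477 at this income.
η = (dQ/dI)·(I/Q) = 0.00111477 × (29486/134.287) = 0.245.

0.245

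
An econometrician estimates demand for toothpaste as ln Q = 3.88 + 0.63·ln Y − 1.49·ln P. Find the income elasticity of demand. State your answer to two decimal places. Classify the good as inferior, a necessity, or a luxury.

0.63 (necessity)

In a log-linear demand, the coefficient on ln Y is the income elasticity.
So η = 0.63.
0 < η < 1 ⇒ necessity.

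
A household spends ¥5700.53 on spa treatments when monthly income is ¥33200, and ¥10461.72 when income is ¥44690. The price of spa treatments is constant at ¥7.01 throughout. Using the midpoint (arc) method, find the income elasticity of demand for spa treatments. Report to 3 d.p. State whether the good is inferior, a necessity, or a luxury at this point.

With a constant price, Q₁ = 5700.53/7.01 = 813.200 and Q₂ = 10461.72/7.01 = 1492.399 (equivalently, work directly with expenditure since P cancels).
Midpoint %ΔQ = (10461.72 − 5700.53)/8081.13 = 0.58917; midpoint %ΔI = (44690 − 33200)/38945 = 0.29503.
η = 0.58917 / 0.29503 = 1.997.
η > 1 ⇒ luxury.

1.997 (luxury)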